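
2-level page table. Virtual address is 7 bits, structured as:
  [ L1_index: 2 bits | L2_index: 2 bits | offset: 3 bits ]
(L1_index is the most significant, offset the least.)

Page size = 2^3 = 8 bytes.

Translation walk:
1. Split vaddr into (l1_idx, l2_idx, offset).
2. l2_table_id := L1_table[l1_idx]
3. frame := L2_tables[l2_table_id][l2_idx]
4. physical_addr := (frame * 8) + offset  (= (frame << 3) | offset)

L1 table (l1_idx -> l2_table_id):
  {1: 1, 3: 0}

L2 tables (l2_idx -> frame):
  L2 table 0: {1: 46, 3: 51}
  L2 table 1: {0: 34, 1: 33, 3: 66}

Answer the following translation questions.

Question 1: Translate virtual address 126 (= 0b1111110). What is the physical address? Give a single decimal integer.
vaddr = 126 = 0b1111110
Split: l1_idx=3, l2_idx=3, offset=6
L1[3] = 0
L2[0][3] = 51
paddr = 51 * 8 + 6 = 414

Answer: 414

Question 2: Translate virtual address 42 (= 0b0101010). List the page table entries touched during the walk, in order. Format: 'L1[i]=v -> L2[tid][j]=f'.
vaddr = 42 = 0b0101010
Split: l1_idx=1, l2_idx=1, offset=2

Answer: L1[1]=1 -> L2[1][1]=33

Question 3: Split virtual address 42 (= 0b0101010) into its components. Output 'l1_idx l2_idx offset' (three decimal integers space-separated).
Answer: 1 1 2

Derivation:
vaddr = 42 = 0b0101010
  top 2 bits -> l1_idx = 1
  next 2 bits -> l2_idx = 1
  bottom 3 bits -> offset = 2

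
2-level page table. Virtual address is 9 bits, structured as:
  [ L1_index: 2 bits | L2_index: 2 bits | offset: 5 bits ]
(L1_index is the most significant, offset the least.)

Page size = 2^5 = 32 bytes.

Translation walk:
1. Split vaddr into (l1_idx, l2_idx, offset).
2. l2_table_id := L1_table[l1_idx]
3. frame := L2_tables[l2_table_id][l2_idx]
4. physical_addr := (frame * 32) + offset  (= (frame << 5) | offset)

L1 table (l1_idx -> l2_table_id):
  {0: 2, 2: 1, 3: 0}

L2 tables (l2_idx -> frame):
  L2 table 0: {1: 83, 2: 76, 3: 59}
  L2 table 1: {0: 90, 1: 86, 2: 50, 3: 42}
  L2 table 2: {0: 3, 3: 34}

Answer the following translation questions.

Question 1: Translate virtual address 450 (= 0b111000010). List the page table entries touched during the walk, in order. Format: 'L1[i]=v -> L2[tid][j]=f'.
Answer: L1[3]=0 -> L2[0][2]=76

Derivation:
vaddr = 450 = 0b111000010
Split: l1_idx=3, l2_idx=2, offset=2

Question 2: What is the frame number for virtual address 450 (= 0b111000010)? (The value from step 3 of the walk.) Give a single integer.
Answer: 76

Derivation:
vaddr = 450: l1_idx=3, l2_idx=2
L1[3] = 0; L2[0][2] = 76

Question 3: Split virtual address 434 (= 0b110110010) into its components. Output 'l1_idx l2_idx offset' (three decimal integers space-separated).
vaddr = 434 = 0b110110010
  top 2 bits -> l1_idx = 3
  next 2 bits -> l2_idx = 1
  bottom 5 bits -> offset = 18

Answer: 3 1 18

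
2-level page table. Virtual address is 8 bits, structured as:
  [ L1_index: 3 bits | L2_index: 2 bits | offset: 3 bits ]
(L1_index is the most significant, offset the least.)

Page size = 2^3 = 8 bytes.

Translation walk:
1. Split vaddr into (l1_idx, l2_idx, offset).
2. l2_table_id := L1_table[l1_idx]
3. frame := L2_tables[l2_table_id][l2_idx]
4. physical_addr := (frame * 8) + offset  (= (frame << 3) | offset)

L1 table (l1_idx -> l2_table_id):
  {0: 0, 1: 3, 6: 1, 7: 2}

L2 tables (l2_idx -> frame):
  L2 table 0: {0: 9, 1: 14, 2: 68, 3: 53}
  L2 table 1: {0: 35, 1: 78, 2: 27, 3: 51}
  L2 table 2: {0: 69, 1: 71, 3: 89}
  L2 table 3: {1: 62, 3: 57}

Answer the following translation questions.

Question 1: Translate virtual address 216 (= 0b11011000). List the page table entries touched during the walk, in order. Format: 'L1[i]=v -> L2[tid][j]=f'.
Answer: L1[6]=1 -> L2[1][3]=51

Derivation:
vaddr = 216 = 0b11011000
Split: l1_idx=6, l2_idx=3, offset=0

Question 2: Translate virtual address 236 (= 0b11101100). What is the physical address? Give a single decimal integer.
Answer: 572

Derivation:
vaddr = 236 = 0b11101100
Split: l1_idx=7, l2_idx=1, offset=4
L1[7] = 2
L2[2][1] = 71
paddr = 71 * 8 + 4 = 572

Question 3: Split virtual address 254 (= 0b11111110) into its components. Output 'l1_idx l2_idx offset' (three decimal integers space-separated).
vaddr = 254 = 0b11111110
  top 3 bits -> l1_idx = 7
  next 2 bits -> l2_idx = 3
  bottom 3 bits -> offset = 6

Answer: 7 3 6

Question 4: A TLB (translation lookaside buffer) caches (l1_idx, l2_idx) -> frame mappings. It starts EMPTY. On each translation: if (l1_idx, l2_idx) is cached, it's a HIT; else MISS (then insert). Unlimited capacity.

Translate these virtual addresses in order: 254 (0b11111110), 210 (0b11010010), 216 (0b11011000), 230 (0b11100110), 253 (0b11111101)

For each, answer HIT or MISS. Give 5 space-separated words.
vaddr=254: (7,3) not in TLB -> MISS, insert
vaddr=210: (6,2) not in TLB -> MISS, insert
vaddr=216: (6,3) not in TLB -> MISS, insert
vaddr=230: (7,0) not in TLB -> MISS, insert
vaddr=253: (7,3) in TLB -> HIT

Answer: MISS MISS MISS MISS HIT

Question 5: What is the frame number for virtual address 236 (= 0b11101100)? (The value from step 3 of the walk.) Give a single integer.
vaddr = 236: l1_idx=7, l2_idx=1
L1[7] = 2; L2[2][1] = 71

Answer: 71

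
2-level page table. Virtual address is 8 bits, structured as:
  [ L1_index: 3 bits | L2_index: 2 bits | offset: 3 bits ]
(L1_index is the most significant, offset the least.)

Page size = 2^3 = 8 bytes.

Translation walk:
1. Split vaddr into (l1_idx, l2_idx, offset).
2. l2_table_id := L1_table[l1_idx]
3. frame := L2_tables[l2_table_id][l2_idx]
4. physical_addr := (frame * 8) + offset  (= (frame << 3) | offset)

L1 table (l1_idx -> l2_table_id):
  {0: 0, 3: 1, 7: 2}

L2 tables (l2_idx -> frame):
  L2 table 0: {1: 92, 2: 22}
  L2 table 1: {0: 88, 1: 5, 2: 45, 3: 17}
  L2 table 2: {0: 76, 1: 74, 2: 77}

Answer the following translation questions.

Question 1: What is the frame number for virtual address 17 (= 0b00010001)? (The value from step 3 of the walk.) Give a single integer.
vaddr = 17: l1_idx=0, l2_idx=2
L1[0] = 0; L2[0][2] = 22

Answer: 22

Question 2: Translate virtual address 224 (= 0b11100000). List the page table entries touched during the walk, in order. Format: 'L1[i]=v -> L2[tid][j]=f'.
Answer: L1[7]=2 -> L2[2][0]=76

Derivation:
vaddr = 224 = 0b11100000
Split: l1_idx=7, l2_idx=0, offset=0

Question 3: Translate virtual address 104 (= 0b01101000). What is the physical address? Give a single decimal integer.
vaddr = 104 = 0b01101000
Split: l1_idx=3, l2_idx=1, offset=0
L1[3] = 1
L2[1][1] = 5
paddr = 5 * 8 + 0 = 40

Answer: 40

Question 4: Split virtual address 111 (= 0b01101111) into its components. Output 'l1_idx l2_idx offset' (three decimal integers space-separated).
Answer: 3 1 7

Derivation:
vaddr = 111 = 0b01101111
  top 3 bits -> l1_idx = 3
  next 2 bits -> l2_idx = 1
  bottom 3 bits -> offset = 7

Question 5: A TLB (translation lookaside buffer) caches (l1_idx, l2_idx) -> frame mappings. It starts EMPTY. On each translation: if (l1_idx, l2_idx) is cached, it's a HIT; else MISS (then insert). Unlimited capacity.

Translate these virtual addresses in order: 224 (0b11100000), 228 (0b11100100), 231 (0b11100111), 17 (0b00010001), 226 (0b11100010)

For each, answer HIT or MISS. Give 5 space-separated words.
vaddr=224: (7,0) not in TLB -> MISS, insert
vaddr=228: (7,0) in TLB -> HIT
vaddr=231: (7,0) in TLB -> HIT
vaddr=17: (0,2) not in TLB -> MISS, insert
vaddr=226: (7,0) in TLB -> HIT

Answer: MISS HIT HIT MISS HIT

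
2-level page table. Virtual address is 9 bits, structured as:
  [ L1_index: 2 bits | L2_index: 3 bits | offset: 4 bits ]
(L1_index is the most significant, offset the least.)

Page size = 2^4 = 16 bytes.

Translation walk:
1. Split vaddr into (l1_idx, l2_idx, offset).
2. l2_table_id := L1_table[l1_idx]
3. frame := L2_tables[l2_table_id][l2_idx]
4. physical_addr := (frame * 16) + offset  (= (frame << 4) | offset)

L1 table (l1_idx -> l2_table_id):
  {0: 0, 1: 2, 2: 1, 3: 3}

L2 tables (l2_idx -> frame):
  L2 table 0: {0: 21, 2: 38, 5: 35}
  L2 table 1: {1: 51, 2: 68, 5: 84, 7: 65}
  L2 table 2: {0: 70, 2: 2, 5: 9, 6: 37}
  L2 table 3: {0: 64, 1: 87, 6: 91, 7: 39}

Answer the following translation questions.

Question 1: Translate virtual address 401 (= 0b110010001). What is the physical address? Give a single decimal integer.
vaddr = 401 = 0b110010001
Split: l1_idx=3, l2_idx=1, offset=1
L1[3] = 3
L2[3][1] = 87
paddr = 87 * 16 + 1 = 1393

Answer: 1393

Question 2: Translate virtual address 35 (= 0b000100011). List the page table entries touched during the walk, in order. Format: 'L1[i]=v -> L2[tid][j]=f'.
Answer: L1[0]=0 -> L2[0][2]=38

Derivation:
vaddr = 35 = 0b000100011
Split: l1_idx=0, l2_idx=2, offset=3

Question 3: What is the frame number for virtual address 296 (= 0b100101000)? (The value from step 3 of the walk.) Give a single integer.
vaddr = 296: l1_idx=2, l2_idx=2
L1[2] = 1; L2[1][2] = 68

Answer: 68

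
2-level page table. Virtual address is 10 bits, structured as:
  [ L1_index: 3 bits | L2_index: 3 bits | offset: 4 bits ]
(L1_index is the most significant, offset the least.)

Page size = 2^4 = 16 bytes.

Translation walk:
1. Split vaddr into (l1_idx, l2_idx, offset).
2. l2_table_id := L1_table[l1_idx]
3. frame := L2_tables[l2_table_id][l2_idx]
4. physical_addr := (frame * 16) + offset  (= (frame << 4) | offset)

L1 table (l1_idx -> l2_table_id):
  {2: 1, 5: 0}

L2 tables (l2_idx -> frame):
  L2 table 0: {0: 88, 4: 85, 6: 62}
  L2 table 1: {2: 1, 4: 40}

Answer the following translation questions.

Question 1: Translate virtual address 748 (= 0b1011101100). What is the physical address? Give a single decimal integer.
Answer: 1004

Derivation:
vaddr = 748 = 0b1011101100
Split: l1_idx=5, l2_idx=6, offset=12
L1[5] = 0
L2[0][6] = 62
paddr = 62 * 16 + 12 = 1004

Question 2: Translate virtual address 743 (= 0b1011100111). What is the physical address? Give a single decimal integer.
Answer: 999

Derivation:
vaddr = 743 = 0b1011100111
Split: l1_idx=5, l2_idx=6, offset=7
L1[5] = 0
L2[0][6] = 62
paddr = 62 * 16 + 7 = 999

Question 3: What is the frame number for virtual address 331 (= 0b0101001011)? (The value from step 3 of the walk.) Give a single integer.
Answer: 40

Derivation:
vaddr = 331: l1_idx=2, l2_idx=4
L1[2] = 1; L2[1][4] = 40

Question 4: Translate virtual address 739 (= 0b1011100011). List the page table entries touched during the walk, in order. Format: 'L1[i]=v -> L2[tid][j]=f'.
vaddr = 739 = 0b1011100011
Split: l1_idx=5, l2_idx=6, offset=3

Answer: L1[5]=0 -> L2[0][6]=62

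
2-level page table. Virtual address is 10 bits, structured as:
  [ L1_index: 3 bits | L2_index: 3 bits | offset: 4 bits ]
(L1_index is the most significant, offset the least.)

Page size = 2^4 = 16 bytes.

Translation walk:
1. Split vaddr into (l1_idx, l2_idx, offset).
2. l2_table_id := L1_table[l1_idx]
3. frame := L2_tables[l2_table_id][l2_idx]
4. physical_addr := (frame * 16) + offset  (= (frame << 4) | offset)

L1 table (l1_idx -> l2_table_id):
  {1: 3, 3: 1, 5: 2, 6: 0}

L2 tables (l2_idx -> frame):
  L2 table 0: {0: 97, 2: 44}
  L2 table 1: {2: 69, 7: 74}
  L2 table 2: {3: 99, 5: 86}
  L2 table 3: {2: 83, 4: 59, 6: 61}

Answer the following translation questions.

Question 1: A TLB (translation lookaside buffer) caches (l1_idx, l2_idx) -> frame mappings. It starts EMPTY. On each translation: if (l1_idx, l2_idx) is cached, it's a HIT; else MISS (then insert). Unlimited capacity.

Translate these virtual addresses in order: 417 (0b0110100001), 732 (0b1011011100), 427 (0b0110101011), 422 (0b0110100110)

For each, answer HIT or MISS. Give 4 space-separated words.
vaddr=417: (3,2) not in TLB -> MISS, insert
vaddr=732: (5,5) not in TLB -> MISS, insert
vaddr=427: (3,2) in TLB -> HIT
vaddr=422: (3,2) in TLB -> HIT

Answer: MISS MISS HIT HIT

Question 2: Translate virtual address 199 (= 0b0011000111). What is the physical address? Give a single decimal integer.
Answer: 951

Derivation:
vaddr = 199 = 0b0011000111
Split: l1_idx=1, l2_idx=4, offset=7
L1[1] = 3
L2[3][4] = 59
paddr = 59 * 16 + 7 = 951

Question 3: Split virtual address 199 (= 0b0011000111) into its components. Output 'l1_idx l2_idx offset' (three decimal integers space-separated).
vaddr = 199 = 0b0011000111
  top 3 bits -> l1_idx = 1
  next 3 bits -> l2_idx = 4
  bottom 4 bits -> offset = 7

Answer: 1 4 7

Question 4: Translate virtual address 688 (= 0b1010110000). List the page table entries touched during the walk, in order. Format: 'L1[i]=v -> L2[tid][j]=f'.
vaddr = 688 = 0b1010110000
Split: l1_idx=5, l2_idx=3, offset=0

Answer: L1[5]=2 -> L2[2][3]=99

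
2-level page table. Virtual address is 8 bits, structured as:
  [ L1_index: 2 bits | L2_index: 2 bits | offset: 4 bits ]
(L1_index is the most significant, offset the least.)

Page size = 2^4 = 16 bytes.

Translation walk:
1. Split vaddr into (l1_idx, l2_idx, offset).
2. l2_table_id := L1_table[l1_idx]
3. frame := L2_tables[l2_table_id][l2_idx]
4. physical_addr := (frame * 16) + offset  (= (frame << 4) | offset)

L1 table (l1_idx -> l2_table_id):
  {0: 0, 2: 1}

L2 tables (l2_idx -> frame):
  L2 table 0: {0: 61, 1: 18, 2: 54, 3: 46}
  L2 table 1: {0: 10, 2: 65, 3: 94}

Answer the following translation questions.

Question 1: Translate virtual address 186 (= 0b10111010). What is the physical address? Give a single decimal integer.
vaddr = 186 = 0b10111010
Split: l1_idx=2, l2_idx=3, offset=10
L1[2] = 1
L2[1][3] = 94
paddr = 94 * 16 + 10 = 1514

Answer: 1514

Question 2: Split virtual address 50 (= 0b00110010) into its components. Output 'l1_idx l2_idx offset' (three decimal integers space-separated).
Answer: 0 3 2

Derivation:
vaddr = 50 = 0b00110010
  top 2 bits -> l1_idx = 0
  next 2 bits -> l2_idx = 3
  bottom 4 bits -> offset = 2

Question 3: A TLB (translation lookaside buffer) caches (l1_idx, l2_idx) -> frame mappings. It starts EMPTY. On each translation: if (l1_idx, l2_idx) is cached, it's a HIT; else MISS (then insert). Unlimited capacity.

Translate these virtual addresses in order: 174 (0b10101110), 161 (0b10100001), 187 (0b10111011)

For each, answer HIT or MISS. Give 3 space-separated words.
vaddr=174: (2,2) not in TLB -> MISS, insert
vaddr=161: (2,2) in TLB -> HIT
vaddr=187: (2,3) not in TLB -> MISS, insert

Answer: MISS HIT MISS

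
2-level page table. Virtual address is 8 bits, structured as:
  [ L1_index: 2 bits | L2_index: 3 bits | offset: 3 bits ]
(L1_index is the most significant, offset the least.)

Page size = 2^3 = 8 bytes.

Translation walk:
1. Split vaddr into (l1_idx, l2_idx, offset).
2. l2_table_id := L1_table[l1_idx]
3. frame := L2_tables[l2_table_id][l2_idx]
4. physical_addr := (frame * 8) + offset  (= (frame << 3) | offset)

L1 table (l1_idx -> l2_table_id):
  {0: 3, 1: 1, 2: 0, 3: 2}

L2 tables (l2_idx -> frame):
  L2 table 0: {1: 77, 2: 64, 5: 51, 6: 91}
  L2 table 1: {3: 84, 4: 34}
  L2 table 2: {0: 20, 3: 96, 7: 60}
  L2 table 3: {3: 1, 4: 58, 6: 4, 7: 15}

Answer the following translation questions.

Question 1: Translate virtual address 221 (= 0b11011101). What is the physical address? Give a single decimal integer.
vaddr = 221 = 0b11011101
Split: l1_idx=3, l2_idx=3, offset=5
L1[3] = 2
L2[2][3] = 96
paddr = 96 * 8 + 5 = 773

Answer: 773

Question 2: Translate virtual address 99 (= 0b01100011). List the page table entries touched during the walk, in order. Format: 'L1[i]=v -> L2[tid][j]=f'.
Answer: L1[1]=1 -> L2[1][4]=34

Derivation:
vaddr = 99 = 0b01100011
Split: l1_idx=1, l2_idx=4, offset=3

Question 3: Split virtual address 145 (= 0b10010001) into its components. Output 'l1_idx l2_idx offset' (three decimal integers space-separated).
Answer: 2 2 1

Derivation:
vaddr = 145 = 0b10010001
  top 2 bits -> l1_idx = 2
  next 3 bits -> l2_idx = 2
  bottom 3 bits -> offset = 1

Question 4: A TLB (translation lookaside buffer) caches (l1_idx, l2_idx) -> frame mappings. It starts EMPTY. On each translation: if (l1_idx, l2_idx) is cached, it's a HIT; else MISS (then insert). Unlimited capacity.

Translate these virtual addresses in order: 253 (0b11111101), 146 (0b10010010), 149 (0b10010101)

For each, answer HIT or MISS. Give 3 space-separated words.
vaddr=253: (3,7) not in TLB -> MISS, insert
vaddr=146: (2,2) not in TLB -> MISS, insert
vaddr=149: (2,2) in TLB -> HIT

Answer: MISS MISS HIT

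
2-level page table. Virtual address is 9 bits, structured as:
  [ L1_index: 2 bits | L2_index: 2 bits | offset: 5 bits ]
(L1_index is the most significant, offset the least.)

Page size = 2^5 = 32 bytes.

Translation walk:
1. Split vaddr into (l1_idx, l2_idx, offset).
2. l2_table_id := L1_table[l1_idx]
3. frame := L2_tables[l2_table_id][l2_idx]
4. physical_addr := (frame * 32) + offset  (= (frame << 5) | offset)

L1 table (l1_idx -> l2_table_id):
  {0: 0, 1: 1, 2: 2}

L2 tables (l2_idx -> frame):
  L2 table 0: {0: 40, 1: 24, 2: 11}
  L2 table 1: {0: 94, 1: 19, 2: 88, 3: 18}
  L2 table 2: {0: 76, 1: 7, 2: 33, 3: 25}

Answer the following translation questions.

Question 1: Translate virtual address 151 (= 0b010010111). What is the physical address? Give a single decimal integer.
vaddr = 151 = 0b010010111
Split: l1_idx=1, l2_idx=0, offset=23
L1[1] = 1
L2[1][0] = 94
paddr = 94 * 32 + 23 = 3031

Answer: 3031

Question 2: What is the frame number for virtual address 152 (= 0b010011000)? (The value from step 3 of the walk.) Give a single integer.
Answer: 94

Derivation:
vaddr = 152: l1_idx=1, l2_idx=0
L1[1] = 1; L2[1][0] = 94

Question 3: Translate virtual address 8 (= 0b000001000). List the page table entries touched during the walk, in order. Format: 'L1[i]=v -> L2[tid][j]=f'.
vaddr = 8 = 0b000001000
Split: l1_idx=0, l2_idx=0, offset=8

Answer: L1[0]=0 -> L2[0][0]=40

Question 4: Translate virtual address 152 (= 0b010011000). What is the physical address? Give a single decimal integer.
Answer: 3032

Derivation:
vaddr = 152 = 0b010011000
Split: l1_idx=1, l2_idx=0, offset=24
L1[1] = 1
L2[1][0] = 94
paddr = 94 * 32 + 24 = 3032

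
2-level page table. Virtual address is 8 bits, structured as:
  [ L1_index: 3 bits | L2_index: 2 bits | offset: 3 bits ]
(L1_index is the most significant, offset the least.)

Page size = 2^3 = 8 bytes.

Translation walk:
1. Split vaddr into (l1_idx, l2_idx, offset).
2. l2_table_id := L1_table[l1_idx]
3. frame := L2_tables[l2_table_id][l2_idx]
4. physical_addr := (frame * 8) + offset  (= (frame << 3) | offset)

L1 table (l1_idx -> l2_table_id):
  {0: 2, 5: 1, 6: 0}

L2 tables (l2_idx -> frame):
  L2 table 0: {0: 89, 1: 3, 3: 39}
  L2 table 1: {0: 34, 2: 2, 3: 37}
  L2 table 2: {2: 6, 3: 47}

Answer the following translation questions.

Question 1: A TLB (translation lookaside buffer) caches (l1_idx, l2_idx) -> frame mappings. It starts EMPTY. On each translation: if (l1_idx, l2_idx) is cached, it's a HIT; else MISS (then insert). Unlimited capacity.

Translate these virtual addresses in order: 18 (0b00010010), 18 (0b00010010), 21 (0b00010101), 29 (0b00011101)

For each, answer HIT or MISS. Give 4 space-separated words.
vaddr=18: (0,2) not in TLB -> MISS, insert
vaddr=18: (0,2) in TLB -> HIT
vaddr=21: (0,2) in TLB -> HIT
vaddr=29: (0,3) not in TLB -> MISS, insert

Answer: MISS HIT HIT MISS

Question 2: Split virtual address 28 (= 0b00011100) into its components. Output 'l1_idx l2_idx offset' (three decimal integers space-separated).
vaddr = 28 = 0b00011100
  top 3 bits -> l1_idx = 0
  next 2 bits -> l2_idx = 3
  bottom 3 bits -> offset = 4

Answer: 0 3 4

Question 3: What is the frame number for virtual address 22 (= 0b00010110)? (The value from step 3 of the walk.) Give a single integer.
Answer: 6

Derivation:
vaddr = 22: l1_idx=0, l2_idx=2
L1[0] = 2; L2[2][2] = 6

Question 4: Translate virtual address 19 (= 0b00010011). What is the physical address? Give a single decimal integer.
Answer: 51

Derivation:
vaddr = 19 = 0b00010011
Split: l1_idx=0, l2_idx=2, offset=3
L1[0] = 2
L2[2][2] = 6
paddr = 6 * 8 + 3 = 51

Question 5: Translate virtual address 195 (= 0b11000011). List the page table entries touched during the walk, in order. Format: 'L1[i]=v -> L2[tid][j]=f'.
vaddr = 195 = 0b11000011
Split: l1_idx=6, l2_idx=0, offset=3

Answer: L1[6]=0 -> L2[0][0]=89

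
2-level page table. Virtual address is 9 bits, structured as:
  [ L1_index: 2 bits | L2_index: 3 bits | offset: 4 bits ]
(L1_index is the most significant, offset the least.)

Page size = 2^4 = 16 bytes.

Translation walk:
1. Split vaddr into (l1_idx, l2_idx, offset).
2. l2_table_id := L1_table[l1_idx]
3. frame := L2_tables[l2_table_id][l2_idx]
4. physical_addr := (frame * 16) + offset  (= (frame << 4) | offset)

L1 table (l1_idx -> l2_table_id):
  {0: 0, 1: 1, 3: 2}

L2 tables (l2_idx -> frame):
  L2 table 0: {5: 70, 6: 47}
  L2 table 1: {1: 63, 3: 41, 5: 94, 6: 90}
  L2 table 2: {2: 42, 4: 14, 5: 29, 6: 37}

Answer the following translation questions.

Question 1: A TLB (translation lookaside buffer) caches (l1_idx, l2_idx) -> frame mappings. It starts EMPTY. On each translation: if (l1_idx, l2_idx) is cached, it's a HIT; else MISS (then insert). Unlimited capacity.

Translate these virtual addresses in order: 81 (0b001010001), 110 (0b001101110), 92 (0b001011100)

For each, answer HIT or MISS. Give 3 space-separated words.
Answer: MISS MISS HIT

Derivation:
vaddr=81: (0,5) not in TLB -> MISS, insert
vaddr=110: (0,6) not in TLB -> MISS, insert
vaddr=92: (0,5) in TLB -> HIT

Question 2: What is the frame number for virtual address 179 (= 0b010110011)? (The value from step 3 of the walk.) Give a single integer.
Answer: 41

Derivation:
vaddr = 179: l1_idx=1, l2_idx=3
L1[1] = 1; L2[1][3] = 41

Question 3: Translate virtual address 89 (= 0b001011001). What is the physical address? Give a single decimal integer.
Answer: 1129

Derivation:
vaddr = 89 = 0b001011001
Split: l1_idx=0, l2_idx=5, offset=9
L1[0] = 0
L2[0][5] = 70
paddr = 70 * 16 + 9 = 1129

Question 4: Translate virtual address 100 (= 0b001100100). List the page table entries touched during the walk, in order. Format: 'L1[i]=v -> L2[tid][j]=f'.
vaddr = 100 = 0b001100100
Split: l1_idx=0, l2_idx=6, offset=4

Answer: L1[0]=0 -> L2[0][6]=47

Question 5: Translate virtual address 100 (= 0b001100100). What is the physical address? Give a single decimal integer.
vaddr = 100 = 0b001100100
Split: l1_idx=0, l2_idx=6, offset=4
L1[0] = 0
L2[0][6] = 47
paddr = 47 * 16 + 4 = 756

Answer: 756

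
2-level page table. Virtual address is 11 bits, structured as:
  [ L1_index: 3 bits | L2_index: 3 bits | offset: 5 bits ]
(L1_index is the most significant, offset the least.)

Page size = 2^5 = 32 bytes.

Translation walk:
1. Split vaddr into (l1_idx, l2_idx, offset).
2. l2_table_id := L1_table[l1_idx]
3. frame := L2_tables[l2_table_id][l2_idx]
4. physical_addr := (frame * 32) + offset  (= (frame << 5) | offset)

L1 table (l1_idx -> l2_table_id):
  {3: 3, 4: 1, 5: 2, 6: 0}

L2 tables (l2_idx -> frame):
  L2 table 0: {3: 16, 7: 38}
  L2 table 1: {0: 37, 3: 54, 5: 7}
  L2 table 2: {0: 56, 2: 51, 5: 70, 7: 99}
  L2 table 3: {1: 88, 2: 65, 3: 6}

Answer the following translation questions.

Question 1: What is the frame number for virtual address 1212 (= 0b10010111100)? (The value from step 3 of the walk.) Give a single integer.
vaddr = 1212: l1_idx=4, l2_idx=5
L1[4] = 1; L2[1][5] = 7

Answer: 7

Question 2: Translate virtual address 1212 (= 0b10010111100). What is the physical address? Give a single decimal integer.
Answer: 252

Derivation:
vaddr = 1212 = 0b10010111100
Split: l1_idx=4, l2_idx=5, offset=28
L1[4] = 1
L2[1][5] = 7
paddr = 7 * 32 + 28 = 252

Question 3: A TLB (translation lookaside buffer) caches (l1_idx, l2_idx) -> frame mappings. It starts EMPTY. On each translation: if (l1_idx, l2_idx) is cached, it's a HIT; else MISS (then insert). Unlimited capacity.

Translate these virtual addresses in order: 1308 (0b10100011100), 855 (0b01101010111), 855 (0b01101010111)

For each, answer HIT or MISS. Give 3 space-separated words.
vaddr=1308: (5,0) not in TLB -> MISS, insert
vaddr=855: (3,2) not in TLB -> MISS, insert
vaddr=855: (3,2) in TLB -> HIT

Answer: MISS MISS HIT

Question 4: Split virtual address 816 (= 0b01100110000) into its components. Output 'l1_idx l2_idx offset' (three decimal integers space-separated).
vaddr = 816 = 0b01100110000
  top 3 bits -> l1_idx = 3
  next 3 bits -> l2_idx = 1
  bottom 5 bits -> offset = 16

Answer: 3 1 16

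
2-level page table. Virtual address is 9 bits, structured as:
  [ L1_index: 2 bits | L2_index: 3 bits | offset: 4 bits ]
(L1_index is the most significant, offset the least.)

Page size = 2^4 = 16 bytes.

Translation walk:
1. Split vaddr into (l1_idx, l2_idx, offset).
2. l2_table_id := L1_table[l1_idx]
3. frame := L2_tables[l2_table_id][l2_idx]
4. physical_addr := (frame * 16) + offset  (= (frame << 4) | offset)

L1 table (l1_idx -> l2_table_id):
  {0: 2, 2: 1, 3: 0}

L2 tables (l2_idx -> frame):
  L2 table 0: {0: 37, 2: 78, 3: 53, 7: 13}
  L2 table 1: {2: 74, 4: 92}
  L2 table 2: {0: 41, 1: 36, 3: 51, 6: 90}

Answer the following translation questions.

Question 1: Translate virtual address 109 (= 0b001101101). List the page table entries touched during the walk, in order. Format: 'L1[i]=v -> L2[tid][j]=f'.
vaddr = 109 = 0b001101101
Split: l1_idx=0, l2_idx=6, offset=13

Answer: L1[0]=2 -> L2[2][6]=90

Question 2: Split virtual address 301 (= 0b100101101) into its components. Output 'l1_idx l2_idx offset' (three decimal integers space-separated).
Answer: 2 2 13

Derivation:
vaddr = 301 = 0b100101101
  top 2 bits -> l1_idx = 2
  next 3 bits -> l2_idx = 2
  bottom 4 bits -> offset = 13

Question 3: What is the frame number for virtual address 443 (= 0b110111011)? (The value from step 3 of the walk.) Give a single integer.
Answer: 53

Derivation:
vaddr = 443: l1_idx=3, l2_idx=3
L1[3] = 0; L2[0][3] = 53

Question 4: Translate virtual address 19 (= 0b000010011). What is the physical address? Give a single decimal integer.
vaddr = 19 = 0b000010011
Split: l1_idx=0, l2_idx=1, offset=3
L1[0] = 2
L2[2][1] = 36
paddr = 36 * 16 + 3 = 579

Answer: 579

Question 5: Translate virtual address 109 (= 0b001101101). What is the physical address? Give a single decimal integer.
vaddr = 109 = 0b001101101
Split: l1_idx=0, l2_idx=6, offset=13
L1[0] = 2
L2[2][6] = 90
paddr = 90 * 16 + 13 = 1453

Answer: 1453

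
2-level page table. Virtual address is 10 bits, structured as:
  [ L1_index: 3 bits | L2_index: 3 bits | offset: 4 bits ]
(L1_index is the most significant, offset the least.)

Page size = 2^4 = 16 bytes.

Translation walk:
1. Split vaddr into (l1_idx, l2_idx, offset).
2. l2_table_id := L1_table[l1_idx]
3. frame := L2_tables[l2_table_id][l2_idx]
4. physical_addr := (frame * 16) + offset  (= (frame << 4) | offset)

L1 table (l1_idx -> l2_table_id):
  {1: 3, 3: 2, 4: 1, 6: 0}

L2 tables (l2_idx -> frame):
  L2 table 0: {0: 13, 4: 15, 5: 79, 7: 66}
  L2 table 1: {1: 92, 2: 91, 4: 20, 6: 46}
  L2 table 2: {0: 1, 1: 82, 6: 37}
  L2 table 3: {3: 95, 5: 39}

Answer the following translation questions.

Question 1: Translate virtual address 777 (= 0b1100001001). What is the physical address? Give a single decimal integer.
vaddr = 777 = 0b1100001001
Split: l1_idx=6, l2_idx=0, offset=9
L1[6] = 0
L2[0][0] = 13
paddr = 13 * 16 + 9 = 217

Answer: 217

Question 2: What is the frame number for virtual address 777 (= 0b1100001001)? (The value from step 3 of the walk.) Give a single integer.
vaddr = 777: l1_idx=6, l2_idx=0
L1[6] = 0; L2[0][0] = 13

Answer: 13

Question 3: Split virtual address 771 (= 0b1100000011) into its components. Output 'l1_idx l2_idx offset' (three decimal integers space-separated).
Answer: 6 0 3

Derivation:
vaddr = 771 = 0b1100000011
  top 3 bits -> l1_idx = 6
  next 3 bits -> l2_idx = 0
  bottom 4 bits -> offset = 3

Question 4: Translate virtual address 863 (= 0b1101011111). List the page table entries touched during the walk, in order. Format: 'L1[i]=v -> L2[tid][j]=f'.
vaddr = 863 = 0b1101011111
Split: l1_idx=6, l2_idx=5, offset=15

Answer: L1[6]=0 -> L2[0][5]=79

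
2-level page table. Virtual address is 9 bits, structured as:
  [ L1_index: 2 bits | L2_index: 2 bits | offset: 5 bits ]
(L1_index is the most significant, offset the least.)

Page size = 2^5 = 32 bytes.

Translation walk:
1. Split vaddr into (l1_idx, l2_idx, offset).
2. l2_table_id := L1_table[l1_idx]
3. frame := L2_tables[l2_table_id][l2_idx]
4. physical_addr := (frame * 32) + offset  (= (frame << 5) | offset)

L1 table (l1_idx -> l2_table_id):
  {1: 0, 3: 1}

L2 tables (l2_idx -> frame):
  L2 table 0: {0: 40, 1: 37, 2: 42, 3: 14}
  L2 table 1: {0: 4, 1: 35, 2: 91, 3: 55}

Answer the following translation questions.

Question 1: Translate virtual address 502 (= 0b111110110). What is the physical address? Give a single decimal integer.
Answer: 1782

Derivation:
vaddr = 502 = 0b111110110
Split: l1_idx=3, l2_idx=3, offset=22
L1[3] = 1
L2[1][3] = 55
paddr = 55 * 32 + 22 = 1782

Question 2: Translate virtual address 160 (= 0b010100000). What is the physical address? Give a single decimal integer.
vaddr = 160 = 0b010100000
Split: l1_idx=1, l2_idx=1, offset=0
L1[1] = 0
L2[0][1] = 37
paddr = 37 * 32 + 0 = 1184

Answer: 1184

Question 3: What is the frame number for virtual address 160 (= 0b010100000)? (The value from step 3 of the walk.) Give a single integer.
vaddr = 160: l1_idx=1, l2_idx=1
L1[1] = 0; L2[0][1] = 37

Answer: 37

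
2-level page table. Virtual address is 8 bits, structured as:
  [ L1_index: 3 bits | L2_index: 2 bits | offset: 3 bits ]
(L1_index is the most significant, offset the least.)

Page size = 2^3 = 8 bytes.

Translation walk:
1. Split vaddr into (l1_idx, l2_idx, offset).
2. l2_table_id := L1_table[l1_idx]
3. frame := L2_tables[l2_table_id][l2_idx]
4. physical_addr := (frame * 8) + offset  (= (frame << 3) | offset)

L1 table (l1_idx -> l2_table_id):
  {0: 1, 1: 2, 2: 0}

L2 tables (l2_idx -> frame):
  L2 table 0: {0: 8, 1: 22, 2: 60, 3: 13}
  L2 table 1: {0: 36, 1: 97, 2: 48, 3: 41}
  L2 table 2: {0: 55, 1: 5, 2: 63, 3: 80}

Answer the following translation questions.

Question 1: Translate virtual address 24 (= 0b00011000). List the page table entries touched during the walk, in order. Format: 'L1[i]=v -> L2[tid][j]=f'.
Answer: L1[0]=1 -> L2[1][3]=41

Derivation:
vaddr = 24 = 0b00011000
Split: l1_idx=0, l2_idx=3, offset=0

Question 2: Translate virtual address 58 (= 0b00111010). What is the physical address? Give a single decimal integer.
vaddr = 58 = 0b00111010
Split: l1_idx=1, l2_idx=3, offset=2
L1[1] = 2
L2[2][3] = 80
paddr = 80 * 8 + 2 = 642

Answer: 642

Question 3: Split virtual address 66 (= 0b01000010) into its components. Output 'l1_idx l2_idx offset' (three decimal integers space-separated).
vaddr = 66 = 0b01000010
  top 3 bits -> l1_idx = 2
  next 2 bits -> l2_idx = 0
  bottom 3 bits -> offset = 2

Answer: 2 0 2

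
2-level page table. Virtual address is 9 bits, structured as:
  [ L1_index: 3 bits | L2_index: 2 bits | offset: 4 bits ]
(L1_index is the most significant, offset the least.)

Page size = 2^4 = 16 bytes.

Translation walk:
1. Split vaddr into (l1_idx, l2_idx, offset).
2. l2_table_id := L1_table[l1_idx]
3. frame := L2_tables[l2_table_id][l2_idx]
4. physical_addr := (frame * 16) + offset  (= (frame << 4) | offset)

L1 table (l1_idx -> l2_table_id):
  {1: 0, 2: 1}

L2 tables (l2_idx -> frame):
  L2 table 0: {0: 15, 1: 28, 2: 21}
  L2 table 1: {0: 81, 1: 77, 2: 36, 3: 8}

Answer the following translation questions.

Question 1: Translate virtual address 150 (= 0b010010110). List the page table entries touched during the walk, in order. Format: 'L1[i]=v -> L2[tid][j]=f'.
vaddr = 150 = 0b010010110
Split: l1_idx=2, l2_idx=1, offset=6

Answer: L1[2]=1 -> L2[1][1]=77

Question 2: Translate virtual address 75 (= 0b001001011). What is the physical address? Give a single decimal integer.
vaddr = 75 = 0b001001011
Split: l1_idx=1, l2_idx=0, offset=11
L1[1] = 0
L2[0][0] = 15
paddr = 15 * 16 + 11 = 251

Answer: 251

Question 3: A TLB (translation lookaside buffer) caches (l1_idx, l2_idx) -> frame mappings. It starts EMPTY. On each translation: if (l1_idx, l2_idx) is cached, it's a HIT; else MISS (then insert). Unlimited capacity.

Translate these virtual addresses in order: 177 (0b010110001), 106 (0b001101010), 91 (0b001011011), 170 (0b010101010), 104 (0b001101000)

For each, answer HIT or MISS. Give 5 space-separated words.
vaddr=177: (2,3) not in TLB -> MISS, insert
vaddr=106: (1,2) not in TLB -> MISS, insert
vaddr=91: (1,1) not in TLB -> MISS, insert
vaddr=170: (2,2) not in TLB -> MISS, insert
vaddr=104: (1,2) in TLB -> HIT

Answer: MISS MISS MISS MISS HIT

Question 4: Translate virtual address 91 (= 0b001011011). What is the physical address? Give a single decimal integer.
Answer: 459

Derivation:
vaddr = 91 = 0b001011011
Split: l1_idx=1, l2_idx=1, offset=11
L1[1] = 0
L2[0][1] = 28
paddr = 28 * 16 + 11 = 459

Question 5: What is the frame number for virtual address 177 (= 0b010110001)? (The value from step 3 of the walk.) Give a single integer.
Answer: 8

Derivation:
vaddr = 177: l1_idx=2, l2_idx=3
L1[2] = 1; L2[1][3] = 8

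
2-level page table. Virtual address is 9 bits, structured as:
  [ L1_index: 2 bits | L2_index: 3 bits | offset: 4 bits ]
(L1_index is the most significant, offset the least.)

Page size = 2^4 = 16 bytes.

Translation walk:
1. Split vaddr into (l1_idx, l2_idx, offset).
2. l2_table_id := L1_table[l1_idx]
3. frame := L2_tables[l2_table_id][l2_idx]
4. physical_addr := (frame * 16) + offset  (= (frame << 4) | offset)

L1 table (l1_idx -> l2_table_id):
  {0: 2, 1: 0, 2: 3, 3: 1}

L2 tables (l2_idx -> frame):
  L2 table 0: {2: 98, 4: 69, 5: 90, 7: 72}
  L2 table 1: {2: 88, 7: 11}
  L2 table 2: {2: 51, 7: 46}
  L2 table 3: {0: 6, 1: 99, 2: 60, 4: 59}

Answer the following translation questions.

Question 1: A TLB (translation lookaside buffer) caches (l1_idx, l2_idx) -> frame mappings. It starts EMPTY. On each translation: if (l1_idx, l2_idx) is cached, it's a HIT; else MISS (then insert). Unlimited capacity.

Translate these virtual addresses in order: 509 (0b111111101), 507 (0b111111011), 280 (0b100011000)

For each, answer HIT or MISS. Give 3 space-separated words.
Answer: MISS HIT MISS

Derivation:
vaddr=509: (3,7) not in TLB -> MISS, insert
vaddr=507: (3,7) in TLB -> HIT
vaddr=280: (2,1) not in TLB -> MISS, insert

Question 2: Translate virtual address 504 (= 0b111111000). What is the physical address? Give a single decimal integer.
Answer: 184

Derivation:
vaddr = 504 = 0b111111000
Split: l1_idx=3, l2_idx=7, offset=8
L1[3] = 1
L2[1][7] = 11
paddr = 11 * 16 + 8 = 184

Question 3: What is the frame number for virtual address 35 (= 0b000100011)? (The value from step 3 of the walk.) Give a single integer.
Answer: 51

Derivation:
vaddr = 35: l1_idx=0, l2_idx=2
L1[0] = 2; L2[2][2] = 51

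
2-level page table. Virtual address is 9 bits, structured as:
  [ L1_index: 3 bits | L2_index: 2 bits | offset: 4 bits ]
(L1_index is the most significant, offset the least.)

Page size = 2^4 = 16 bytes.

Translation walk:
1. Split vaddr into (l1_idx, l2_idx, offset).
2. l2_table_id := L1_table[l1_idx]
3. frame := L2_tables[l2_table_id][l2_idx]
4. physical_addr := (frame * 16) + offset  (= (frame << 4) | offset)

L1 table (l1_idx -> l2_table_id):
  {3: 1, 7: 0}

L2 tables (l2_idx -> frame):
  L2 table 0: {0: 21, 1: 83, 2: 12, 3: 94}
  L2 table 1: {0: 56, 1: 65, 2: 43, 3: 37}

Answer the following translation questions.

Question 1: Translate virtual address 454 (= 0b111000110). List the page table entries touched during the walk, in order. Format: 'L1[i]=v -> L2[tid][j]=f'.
Answer: L1[7]=0 -> L2[0][0]=21

Derivation:
vaddr = 454 = 0b111000110
Split: l1_idx=7, l2_idx=0, offset=6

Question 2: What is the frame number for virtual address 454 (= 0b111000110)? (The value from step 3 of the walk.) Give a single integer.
vaddr = 454: l1_idx=7, l2_idx=0
L1[7] = 0; L2[0][0] = 21

Answer: 21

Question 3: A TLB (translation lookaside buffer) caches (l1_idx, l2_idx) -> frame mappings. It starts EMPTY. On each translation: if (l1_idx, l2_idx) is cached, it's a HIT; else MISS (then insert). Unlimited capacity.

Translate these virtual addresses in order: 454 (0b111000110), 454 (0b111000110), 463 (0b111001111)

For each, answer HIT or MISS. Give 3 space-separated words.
Answer: MISS HIT HIT

Derivation:
vaddr=454: (7,0) not in TLB -> MISS, insert
vaddr=454: (7,0) in TLB -> HIT
vaddr=463: (7,0) in TLB -> HIT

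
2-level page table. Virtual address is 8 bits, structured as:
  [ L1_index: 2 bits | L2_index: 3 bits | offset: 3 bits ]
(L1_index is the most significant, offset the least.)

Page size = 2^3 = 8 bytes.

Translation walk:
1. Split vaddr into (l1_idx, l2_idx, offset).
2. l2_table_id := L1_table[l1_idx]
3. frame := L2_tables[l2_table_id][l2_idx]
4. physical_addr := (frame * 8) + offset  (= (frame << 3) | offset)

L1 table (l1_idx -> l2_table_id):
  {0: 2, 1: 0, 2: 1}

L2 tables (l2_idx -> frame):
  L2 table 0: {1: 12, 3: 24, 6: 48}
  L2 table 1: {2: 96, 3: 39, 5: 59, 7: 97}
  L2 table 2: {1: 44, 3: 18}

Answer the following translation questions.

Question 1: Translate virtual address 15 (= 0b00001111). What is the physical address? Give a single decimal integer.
Answer: 359

Derivation:
vaddr = 15 = 0b00001111
Split: l1_idx=0, l2_idx=1, offset=7
L1[0] = 2
L2[2][1] = 44
paddr = 44 * 8 + 7 = 359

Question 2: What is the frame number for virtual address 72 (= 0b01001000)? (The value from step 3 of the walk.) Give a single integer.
vaddr = 72: l1_idx=1, l2_idx=1
L1[1] = 0; L2[0][1] = 12

Answer: 12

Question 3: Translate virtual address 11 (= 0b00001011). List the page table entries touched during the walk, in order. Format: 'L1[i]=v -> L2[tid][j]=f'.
vaddr = 11 = 0b00001011
Split: l1_idx=0, l2_idx=1, offset=3

Answer: L1[0]=2 -> L2[2][1]=44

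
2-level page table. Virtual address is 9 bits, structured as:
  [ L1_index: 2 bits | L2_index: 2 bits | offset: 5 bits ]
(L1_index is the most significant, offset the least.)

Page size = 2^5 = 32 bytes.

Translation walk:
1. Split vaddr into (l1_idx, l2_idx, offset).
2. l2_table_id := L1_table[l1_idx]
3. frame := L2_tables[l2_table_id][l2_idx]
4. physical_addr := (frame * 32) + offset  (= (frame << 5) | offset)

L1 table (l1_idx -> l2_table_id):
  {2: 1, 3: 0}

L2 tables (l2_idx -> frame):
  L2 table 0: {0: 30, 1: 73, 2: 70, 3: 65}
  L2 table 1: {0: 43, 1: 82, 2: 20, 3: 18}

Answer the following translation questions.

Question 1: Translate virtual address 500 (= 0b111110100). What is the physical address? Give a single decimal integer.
Answer: 2100

Derivation:
vaddr = 500 = 0b111110100
Split: l1_idx=3, l2_idx=3, offset=20
L1[3] = 0
L2[0][3] = 65
paddr = 65 * 32 + 20 = 2100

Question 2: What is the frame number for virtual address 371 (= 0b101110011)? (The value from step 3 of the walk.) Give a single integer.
Answer: 18

Derivation:
vaddr = 371: l1_idx=2, l2_idx=3
L1[2] = 1; L2[1][3] = 18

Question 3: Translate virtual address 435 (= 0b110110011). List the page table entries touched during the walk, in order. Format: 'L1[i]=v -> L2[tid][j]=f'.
vaddr = 435 = 0b110110011
Split: l1_idx=3, l2_idx=1, offset=19

Answer: L1[3]=0 -> L2[0][1]=73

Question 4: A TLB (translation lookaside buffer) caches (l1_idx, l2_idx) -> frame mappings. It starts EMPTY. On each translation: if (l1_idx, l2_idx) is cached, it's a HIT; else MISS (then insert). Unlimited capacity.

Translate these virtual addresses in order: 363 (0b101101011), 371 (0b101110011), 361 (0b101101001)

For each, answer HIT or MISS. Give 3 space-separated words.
Answer: MISS HIT HIT

Derivation:
vaddr=363: (2,3) not in TLB -> MISS, insert
vaddr=371: (2,3) in TLB -> HIT
vaddr=361: (2,3) in TLB -> HIT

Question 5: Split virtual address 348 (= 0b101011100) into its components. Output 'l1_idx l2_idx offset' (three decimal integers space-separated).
Answer: 2 2 28

Derivation:
vaddr = 348 = 0b101011100
  top 2 bits -> l1_idx = 2
  next 2 bits -> l2_idx = 2
  bottom 5 bits -> offset = 28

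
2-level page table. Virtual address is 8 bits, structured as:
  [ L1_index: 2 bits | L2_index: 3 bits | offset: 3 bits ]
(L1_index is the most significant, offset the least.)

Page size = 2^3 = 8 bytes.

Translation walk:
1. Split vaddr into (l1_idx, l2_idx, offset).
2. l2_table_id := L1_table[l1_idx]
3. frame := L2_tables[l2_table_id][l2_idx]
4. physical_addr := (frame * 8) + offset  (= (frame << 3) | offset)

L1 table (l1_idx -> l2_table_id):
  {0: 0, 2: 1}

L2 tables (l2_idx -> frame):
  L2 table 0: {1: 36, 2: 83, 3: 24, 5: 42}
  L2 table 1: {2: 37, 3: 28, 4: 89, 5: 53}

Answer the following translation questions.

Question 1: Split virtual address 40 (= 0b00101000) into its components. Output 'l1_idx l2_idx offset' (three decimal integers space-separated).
vaddr = 40 = 0b00101000
  top 2 bits -> l1_idx = 0
  next 3 bits -> l2_idx = 5
  bottom 3 bits -> offset = 0

Answer: 0 5 0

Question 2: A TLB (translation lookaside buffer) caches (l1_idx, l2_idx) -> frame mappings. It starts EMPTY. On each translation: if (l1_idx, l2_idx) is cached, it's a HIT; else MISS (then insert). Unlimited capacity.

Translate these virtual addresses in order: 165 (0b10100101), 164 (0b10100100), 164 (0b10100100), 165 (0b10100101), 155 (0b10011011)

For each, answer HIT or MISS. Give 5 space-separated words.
vaddr=165: (2,4) not in TLB -> MISS, insert
vaddr=164: (2,4) in TLB -> HIT
vaddr=164: (2,4) in TLB -> HIT
vaddr=165: (2,4) in TLB -> HIT
vaddr=155: (2,3) not in TLB -> MISS, insert

Answer: MISS HIT HIT HIT MISS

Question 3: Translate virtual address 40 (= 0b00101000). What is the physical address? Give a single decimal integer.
Answer: 336

Derivation:
vaddr = 40 = 0b00101000
Split: l1_idx=0, l2_idx=5, offset=0
L1[0] = 0
L2[0][5] = 42
paddr = 42 * 8 + 0 = 336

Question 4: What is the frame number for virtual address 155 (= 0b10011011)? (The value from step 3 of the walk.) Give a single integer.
Answer: 28

Derivation:
vaddr = 155: l1_idx=2, l2_idx=3
L1[2] = 1; L2[1][3] = 28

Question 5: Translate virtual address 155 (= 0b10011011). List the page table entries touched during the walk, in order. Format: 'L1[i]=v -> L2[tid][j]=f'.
Answer: L1[2]=1 -> L2[1][3]=28

Derivation:
vaddr = 155 = 0b10011011
Split: l1_idx=2, l2_idx=3, offset=3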